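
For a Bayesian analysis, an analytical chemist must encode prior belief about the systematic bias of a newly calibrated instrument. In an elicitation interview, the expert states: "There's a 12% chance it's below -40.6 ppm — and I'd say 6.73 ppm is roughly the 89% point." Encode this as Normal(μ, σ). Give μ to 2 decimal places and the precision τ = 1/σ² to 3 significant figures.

For Normal(μ,σ), the p-quantile is μ + z_p·σ. Here z_{0.12} = -1.175, z_{0.89} = 1.227.
So -40.6 = μ − 1.175σ and 6.73 = μ + 1.227σ.
Subtracting: σ = (6.73 − -40.6)/(1.227 − (-1.175)) = 19.71.
Then μ = -40.6 − (-1.175)·19.71 = -17.44.
Precision τ = 1/σ² = 1/19.71² = 0.00257.

μ = -17.44, τ = 0.00257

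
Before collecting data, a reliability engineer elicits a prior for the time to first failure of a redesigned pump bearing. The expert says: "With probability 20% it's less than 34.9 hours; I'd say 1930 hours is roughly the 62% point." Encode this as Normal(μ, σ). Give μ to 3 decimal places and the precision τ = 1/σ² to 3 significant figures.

The p-quantile of Normal(μ,σ) is μ + z_p·σ, with z_{0.2} = -0.8416 and z_{0.62} = 0.3055.
Eliminate σ: μ = (z₂·x₁ − z₁·x₂)/(z₂ − z₁) = (0.3055·34.9 − (-0.8416)·1930)/1.147 = 1425.322.
Then σ = (x₂ − x₁)/(z₂ − z₁) = (1930 − 34.9)/1.147 = 1652.076.
Precision τ = 1/σ² = 1/1652² = 3.66e-07.

μ = 1425.322, τ = 3.66e-07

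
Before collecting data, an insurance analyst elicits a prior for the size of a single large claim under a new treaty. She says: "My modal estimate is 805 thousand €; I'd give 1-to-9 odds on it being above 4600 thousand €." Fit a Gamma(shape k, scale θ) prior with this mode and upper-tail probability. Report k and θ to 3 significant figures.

k ≈ 1.56, θ ≈ 1430

Gamma(k,θ) with k>1 has mode (k−1)θ, so θ = 805/(k−1).
Need P(X < 4600) = 0.9 with θ tied to k this way. Start at k = 2, θ = 805: P(X<4600) ≈ 0.978.
Too high — lower k to spread out. Iterating converges to k ≈ 1.56.
Then θ = 805/(1.56−1) ≈ 1430.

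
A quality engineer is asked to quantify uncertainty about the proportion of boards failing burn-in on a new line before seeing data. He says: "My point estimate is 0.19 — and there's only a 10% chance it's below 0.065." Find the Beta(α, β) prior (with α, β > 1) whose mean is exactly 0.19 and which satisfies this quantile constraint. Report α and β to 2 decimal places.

α ≈ 2.34, β ≈ 9.96

With mean 0.19 fixed, write α = 0.19s, β = 0.81s where s = α+β.
Need P(θ < 0.065) = 0.1 under Beta(0.19s, 0.81s). Normal approximation: (q−m)/√(m(1−m)/s) ≈ z_{0.1} = -1.28, so s ≈ 0.19·0.81·(-1.28)²/(0.065−0.19)² = 16.2.
At s = 16.2: P(θ<0.065) ≈ 0.064. Adjusting to match 0.1 gives s ≈ 12.30.
So α = 0.19·12.30 ≈ 2.34, β = 0.81·12.30 ≈ 9.96.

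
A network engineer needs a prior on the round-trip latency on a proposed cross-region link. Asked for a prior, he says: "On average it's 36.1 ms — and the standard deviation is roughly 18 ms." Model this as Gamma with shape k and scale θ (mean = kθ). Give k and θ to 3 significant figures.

For Gamma(k, scale θ): mean = kθ, variance = kθ², so CV = 1/√k.
CV = SD/mean = 18/36.1 = 0.4986, hence k = 1/CV² = 4.02.
Then θ = mean/k = 36.1/4.02 = 8.98.

k ≈ 4.02, θ ≈ 8.98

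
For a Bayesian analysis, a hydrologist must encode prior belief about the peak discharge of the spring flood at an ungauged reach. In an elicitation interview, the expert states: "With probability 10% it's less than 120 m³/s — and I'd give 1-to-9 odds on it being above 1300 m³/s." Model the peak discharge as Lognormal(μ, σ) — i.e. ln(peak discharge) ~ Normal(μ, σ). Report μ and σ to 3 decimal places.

μ ≈ 5.979, σ ≈ 0.930

If T ~ Lognormal(μ,σ) then ln T ~ Normal(μ,σ), so the p-quantile of ln T is μ + z_p·σ.
ln(120) = 4.787 and ln(1300) = 7.17; z_{0.1} = -1.282, z_{0.9} = 1.282.
σ = (7.17 − 4.787)/(1.282 − (-1.282)) = 0.930.
μ = 4.787 − (-1.282)·0.930 = 5.979.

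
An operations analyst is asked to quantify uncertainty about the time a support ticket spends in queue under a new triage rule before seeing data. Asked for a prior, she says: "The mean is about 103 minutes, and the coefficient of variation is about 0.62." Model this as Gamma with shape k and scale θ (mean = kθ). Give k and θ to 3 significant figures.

For Gamma(k, scale θ): mean = kθ, variance = kθ², so CV = 1/√k.
CV = 0.62, hence k = 1/CV² = 2.6.
Then θ = mean/k = 103/2.6 = 39.6.

k ≈ 2.6, θ ≈ 39.6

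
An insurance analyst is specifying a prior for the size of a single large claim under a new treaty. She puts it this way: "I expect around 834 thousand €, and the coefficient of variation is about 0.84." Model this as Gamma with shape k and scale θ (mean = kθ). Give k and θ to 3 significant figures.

For Gamma(k, scale θ): mean = kθ, variance = kθ², so CV = 1/√k.
CV = 0.84, hence k = 1/CV² = 1.42.
Then θ = mean/k = 834/1.42 = 588.

k ≈ 1.42, θ ≈ 588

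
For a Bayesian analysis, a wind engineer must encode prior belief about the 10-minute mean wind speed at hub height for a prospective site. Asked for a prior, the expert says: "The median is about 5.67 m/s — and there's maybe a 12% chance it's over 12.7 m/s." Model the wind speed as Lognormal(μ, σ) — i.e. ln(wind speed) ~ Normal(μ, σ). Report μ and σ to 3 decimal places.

μ ≈ 1.735, σ ≈ 0.686

If T ~ Lognormal(μ,σ) then ln T ~ Normal(μ,σ), so the p-quantile of ln T is μ + z_p·σ.
ln(5.67) = 1.735 and ln(12.7) = 2.542; z_{0.5} = 0, z_{0.88} = 1.175.
σ = (2.542 − 1.735)/(1.175 − (0)) = 0.686.
μ = 1.735 − (0)·0.686 = 1.735.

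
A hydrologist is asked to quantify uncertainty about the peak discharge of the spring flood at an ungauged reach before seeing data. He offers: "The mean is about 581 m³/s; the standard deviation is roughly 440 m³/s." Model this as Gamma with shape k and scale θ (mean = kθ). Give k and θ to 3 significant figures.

For Gamma(k, scale θ): mean = kθ, variance = kθ², so CV = 1/√k.
CV = SD/mean = 440/581 = 0.7573, hence k = 1/CV² = 1.74.
Then θ = mean/k = 581/1.74 = 333.

k ≈ 1.74, θ ≈ 333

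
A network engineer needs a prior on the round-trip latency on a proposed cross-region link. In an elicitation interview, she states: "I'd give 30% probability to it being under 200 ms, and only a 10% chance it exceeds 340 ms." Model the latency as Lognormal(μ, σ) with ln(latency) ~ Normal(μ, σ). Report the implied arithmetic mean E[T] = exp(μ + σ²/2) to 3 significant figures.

If T ~ Lognormal(μ,σ) then ln T ~ Normal(μ,σ), so the p-quantile of ln T is μ + z_p·σ.
ln(200) = 5.298 and ln(340) = 5.829; z_{0.3} = -0.5244, z_{0.9} = 1.282.
σ = (5.829 − 5.298)/(1.282 − (-0.5244)) = 0.294.
μ = 5.298 − (-0.5244)·0.294 = 5.452.
E[T] = exp(μ + σ²/2) = exp(5.452 + 0.0432) = 244 ms.

E[T] ≈ 244 ms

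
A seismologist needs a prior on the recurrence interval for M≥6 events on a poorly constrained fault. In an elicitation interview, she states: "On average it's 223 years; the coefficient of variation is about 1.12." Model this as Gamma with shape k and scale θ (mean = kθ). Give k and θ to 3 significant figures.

k ≈ 0.797, θ ≈ 280

For Gamma(k, scale θ): mean = kθ, variance = kθ², so CV = 1/√k.
CV = 1.12, hence k = 1/CV² = 0.797.
Then θ = mean/k = 223/0.797 = 280.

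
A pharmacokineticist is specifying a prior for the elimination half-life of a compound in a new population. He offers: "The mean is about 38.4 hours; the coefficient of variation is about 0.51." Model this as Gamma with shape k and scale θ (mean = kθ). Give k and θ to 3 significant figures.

k ≈ 3.84, θ ≈ 9.99

For Gamma(k, scale θ): mean = kθ, variance = kθ², so CV = 1/√k.
CV = 0.51, hence k = 1/CV² = 3.84.
Then θ = mean/k = 38.4/3.84 = 9.99.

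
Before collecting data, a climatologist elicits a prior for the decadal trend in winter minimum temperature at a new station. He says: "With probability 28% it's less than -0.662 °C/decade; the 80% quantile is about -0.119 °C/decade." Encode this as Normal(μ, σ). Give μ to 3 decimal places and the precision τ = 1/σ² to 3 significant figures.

The p-quantile of Normal(μ,σ) is μ + z_p·σ, with z_{0.28} = -0.5828 and z_{0.8} = 0.8416.
Eliminate σ: μ = (z₂·x₁ − z₁·x₂)/(z₂ − z₁) = (0.8416·-0.662 − (-0.5828)·-0.119)/1.424 = -0.440.
Then σ = (x₂ − x₁)/(z₂ − z₁) = (-0.119 − -0.662)/1.424 = 0.381.
Precision τ = 1/σ² = 1/0.3812² = 6.88.

μ = -0.440, τ = 6.88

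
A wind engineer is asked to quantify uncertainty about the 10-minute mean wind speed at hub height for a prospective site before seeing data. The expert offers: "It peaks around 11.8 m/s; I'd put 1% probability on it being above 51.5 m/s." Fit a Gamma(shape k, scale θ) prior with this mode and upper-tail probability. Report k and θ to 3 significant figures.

k ≈ 2.88, θ ≈ 6.28

Gamma(k,θ) with k>1 has mode (k−1)θ, so θ = 11.8/(k−1).
Need P(X < 51.5) = 0.99 with θ tied to k this way. Start at k = 2, θ = 11.8: P(X<51.5) ≈ 0.932.
Too low — raise k to concentrate. Iterating converges to k ≈ 2.88.
Then θ = 11.8/(2.88−1) ≈ 6.28.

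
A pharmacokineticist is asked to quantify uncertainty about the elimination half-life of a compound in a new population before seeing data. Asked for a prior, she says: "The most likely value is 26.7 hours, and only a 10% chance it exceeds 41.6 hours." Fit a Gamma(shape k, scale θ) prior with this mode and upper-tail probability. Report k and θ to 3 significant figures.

Gamma(k,θ) with k>1 has mode (k−1)θ, so θ = 26.7/(k−1).
Need P(X < 41.6) = 0.9 with θ tied to k this way. Start at k = 2, θ = 26.7: P(X<41.6) ≈ 0.461.
Too low — raise k to concentrate. Iterating converges to k ≈ 10.5.
Then θ = 26.7/(10.5−1) ≈ 2.81.

k ≈ 10.5, θ ≈ 2.81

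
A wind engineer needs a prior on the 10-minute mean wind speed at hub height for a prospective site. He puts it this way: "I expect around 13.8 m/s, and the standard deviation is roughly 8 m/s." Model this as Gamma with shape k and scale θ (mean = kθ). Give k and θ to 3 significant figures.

For Gamma(k, scale θ): mean = kθ, variance = kθ², so CV = 1/√k.
CV = SD/mean = 8/13.8 = 0.5797, hence k = 1/CV² = 2.98.
Then θ = mean/k = 13.8/2.98 = 4.64.

k ≈ 2.98, θ ≈ 4.64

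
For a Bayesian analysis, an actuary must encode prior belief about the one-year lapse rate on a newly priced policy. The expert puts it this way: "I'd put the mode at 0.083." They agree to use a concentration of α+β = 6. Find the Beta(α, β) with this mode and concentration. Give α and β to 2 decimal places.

α = 1.33, β = 4.67

For α,β > 1 the Beta mode is (α−1)/(α+β−2). With α+β = 6, the mode is (α−1)/4.
Set (α−1)/4 = 0.083 → α = 1 + 0.083·4 = 1.33.
β = 6 − α = 4.67.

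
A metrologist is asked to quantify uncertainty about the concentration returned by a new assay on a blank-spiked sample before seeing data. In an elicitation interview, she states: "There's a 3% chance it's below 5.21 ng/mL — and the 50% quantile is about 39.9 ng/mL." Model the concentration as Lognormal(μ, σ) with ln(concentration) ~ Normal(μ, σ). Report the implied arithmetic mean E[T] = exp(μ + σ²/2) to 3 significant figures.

If T ~ Lognormal(μ,σ) then ln T ~ Normal(μ,σ), so the p-quantile of ln T is μ + z_p·σ.
ln(5.21) = 1.651 and ln(39.9) = 3.686; z_{0.03} = -1.881, z_{0.5} = 0.
σ = (3.686 − 1.651)/(0 − (-1.881)) = 1.082.
μ = 1.651 − (-1.881)·1.082 = 3.686.
E[T] = exp(μ + σ²/2) = exp(3.686 + 0.5858) = 71.7 ng/mL.

E[T] ≈ 71.7 ng/mL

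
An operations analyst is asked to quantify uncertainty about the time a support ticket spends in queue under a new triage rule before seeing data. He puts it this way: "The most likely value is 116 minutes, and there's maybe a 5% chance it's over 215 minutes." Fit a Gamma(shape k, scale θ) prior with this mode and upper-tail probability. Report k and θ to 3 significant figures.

Gamma(k,θ) with k>1 has mode (k−1)θ, so θ = 116/(k−1).
Need P(X < 215) = 0.95 with θ tied to k this way. Start at k = 2, θ = 116: P(X<215) ≈ 0.553.
Too low — raise k to concentrate. Iterating converges to k ≈ 8.31.
Then θ = 116/(8.31−1) ≈ 15.9.

k ≈ 8.31, θ ≈ 15.9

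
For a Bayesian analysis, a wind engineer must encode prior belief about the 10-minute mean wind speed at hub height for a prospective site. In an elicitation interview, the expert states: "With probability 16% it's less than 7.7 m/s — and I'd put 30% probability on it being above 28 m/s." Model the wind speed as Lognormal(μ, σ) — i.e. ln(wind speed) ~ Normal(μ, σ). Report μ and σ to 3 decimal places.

μ ≈ 2.886, σ ≈ 0.850

If T ~ Lognormal(μ,σ) then ln T ~ Normal(μ,σ), so the p-quantile of ln T is μ + z_p·σ.
ln(7.7) = 2.041 and ln(28) = 3.332; z_{0.16} = -0.9945, z_{0.7} = 0.5244.
σ = (3.332 − 2.041)/(0.5244 − (-0.9945)) = 0.850.
μ = 2.041 − (-0.9945)·0.850 = 2.886.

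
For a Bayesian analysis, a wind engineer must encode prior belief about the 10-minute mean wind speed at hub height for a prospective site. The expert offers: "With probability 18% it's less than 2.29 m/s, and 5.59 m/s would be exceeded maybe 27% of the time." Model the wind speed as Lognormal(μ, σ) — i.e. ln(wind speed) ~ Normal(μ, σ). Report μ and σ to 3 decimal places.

μ ≈ 1.363, σ ≈ 0.584

If T ~ Lognormal(μ,σ) then ln T ~ Normal(μ,σ), so the p-quantile of ln T is μ + z_p·σ.
ln(2.29) = 0.8286 and ln(5.59) = 1.721; z_{0.18} = -0.9154, z_{0.73} = 0.6128.
σ = (1.721 − 0.8286)/(0.6128 − (-0.9154)) = 0.584.
μ = 0.8286 − (-0.9154)·0.584 = 1.363.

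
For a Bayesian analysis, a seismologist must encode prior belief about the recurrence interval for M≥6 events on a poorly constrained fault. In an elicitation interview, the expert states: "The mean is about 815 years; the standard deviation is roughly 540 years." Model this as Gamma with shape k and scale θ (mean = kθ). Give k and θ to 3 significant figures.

k ≈ 2.28, θ ≈ 358

For Gamma(k, scale θ): mean = kθ, variance = kθ², so CV = 1/√k.
CV = SD/mean = 540/815 = 0.6626, hence k = 1/CV² = 2.28.
Then θ = mean/k = 815/2.28 = 358.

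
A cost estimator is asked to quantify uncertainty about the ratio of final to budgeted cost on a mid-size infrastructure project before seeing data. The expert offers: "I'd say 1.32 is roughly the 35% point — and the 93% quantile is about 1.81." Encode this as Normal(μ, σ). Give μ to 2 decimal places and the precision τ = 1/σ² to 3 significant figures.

μ = 1.42, τ = 14.4

The p-quantile of Normal(μ,σ) is μ + z_p·σ, with z_{0.35} = -0.3853 and z_{0.93} = 1.476.
Eliminate σ: μ = (z₂·x₁ − z₁·x₂)/(z₂ − z₁) = (1.476·1.32 − (-0.3853)·1.81)/1.861 = 1.42.
Then σ = (x₂ − x₁)/(z₂ − z₁) = (1.81 − 1.32)/1.861 = 0.26.
Precision τ = 1/σ² = 1/0.2633² = 14.4.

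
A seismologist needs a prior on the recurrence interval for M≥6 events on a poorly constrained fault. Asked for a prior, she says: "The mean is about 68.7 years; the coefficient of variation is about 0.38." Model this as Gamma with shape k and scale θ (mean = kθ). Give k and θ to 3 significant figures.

For Gamma(k, scale θ): mean = kθ, variance = kθ², so CV = 1/√k.
CV = 0.38, hence k = 1/CV² = 6.93.
Then θ = mean/k = 68.7/6.93 = 9.92.

k ≈ 6.93, θ ≈ 9.92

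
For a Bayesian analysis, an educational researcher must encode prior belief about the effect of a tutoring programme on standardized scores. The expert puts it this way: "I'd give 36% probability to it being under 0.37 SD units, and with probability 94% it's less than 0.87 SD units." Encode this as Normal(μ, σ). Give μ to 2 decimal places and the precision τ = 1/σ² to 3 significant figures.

The p-quantile of Normal(μ,σ) is μ + z_p·σ, with z_{0.36} = -0.3585 and z_{0.94} = 1.555.
Eliminate σ: μ = (z₂·x₁ − z₁·x₂)/(z₂ − z₁) = (1.555·0.37 − (-0.3585)·0.87)/1.913 = 0.46.
Then σ = (x₂ − x₁)/(z₂ − z₁) = (0.87 − 0.37)/1.913 = 0.26.
Precision τ = 1/σ² = 1/0.2613² = 14.6.

μ = 0.46, τ = 14.6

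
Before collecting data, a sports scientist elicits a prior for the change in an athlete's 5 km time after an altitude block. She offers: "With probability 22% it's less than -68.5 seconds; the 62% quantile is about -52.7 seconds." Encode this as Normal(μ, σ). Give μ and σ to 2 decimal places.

μ = -57.18, σ = 14.66

The p-quantile of Normal(μ,σ) is μ + z_p·σ, with z_{0.22} = -0.7722 and z_{0.62} = 0.3055.
Eliminate σ: μ = (z₂·x₁ − z₁·x₂)/(z₂ − z₁) = (0.3055·-68.5 − (-0.7722)·-52.7)/1.078 = -57.18.
Then σ = (x₂ − x₁)/(z₂ − z₁) = (-52.7 − -68.5)/1.078 = 14.66.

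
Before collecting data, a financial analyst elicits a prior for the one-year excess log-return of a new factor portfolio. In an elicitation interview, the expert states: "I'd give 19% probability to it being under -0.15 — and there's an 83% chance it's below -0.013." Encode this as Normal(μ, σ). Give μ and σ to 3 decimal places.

For Normal(μ,σ), the p-quantile is μ + z_p·σ. Here z_{0.19} = -0.8779, z_{0.83} = 0.9542.
So -0.15 = μ − 0.8779σ and -0.013 = μ + 0.9542σ.
Subtracting: σ = (-0.013 − -0.15)/(0.9542 − (-0.8779)) = 0.075.
Then μ = -0.15 − (-0.8779)·0.075 = -0.084.

μ = -0.084, σ = 0.075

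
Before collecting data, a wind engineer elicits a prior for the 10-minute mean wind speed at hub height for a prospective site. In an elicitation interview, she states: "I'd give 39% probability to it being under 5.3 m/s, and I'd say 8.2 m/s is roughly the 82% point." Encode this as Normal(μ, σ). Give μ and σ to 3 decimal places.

For Normal(μ,σ), the p-quantile is μ + z_p·σ. Here z_{0.39} = -0.2793, z_{0.82} = 0.9154.
So 5.3 = μ − 0.2793σ and 8.2 = μ + 0.9154σ.
Subtracting: σ = (8.2 − 5.3)/(0.9154 − (-0.2793)) = 2.427.
Then μ = 5.3 − (-0.2793)·2.427 = 5.978.

μ = 5.978, σ = 2.427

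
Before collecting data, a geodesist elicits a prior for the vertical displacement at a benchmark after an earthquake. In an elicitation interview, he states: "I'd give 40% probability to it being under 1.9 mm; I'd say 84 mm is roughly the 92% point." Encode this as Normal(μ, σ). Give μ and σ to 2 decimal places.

μ = 14.44, σ = 49.50

For Normal(μ,σ), the p-quantile is μ + z_p·σ. Here z_{0.4} = -0.2533, z_{0.92} = 1.405.
So 1.9 = μ − 0.2533σ and 84 = μ + 1.405σ.
Subtracting: σ = (84 − 1.9)/(1.405 − (-0.2533)) = 49.50.
Then μ = 1.9 − (-0.2533)·49.50 = 14.44.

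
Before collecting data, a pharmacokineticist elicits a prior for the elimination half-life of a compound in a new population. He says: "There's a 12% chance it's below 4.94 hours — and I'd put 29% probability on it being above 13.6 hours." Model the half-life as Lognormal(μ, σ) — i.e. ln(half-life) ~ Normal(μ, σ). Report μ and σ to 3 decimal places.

If T ~ Lognormal(μ,σ) then ln T ~ Normal(μ,σ), so the p-quantile of ln T is μ + z_p·σ.
ln(4.94) = 1.597 and ln(13.6) = 2.61; z_{0.12} = -1.175, z_{0.71} = 0.5534.
σ = (2.61 − 1.597)/(0.5534 − (-1.175)) = 0.586.
μ = 1.597 − (-1.175)·0.586 = 2.286.

μ ≈ 2.286, σ ≈ 0.586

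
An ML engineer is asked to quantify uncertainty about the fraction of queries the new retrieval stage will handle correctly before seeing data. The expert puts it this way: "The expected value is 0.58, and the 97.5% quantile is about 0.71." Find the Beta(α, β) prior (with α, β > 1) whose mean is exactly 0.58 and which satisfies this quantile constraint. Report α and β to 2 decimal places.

α ≈ 29.86, β ≈ 21.62

With mean 0.58 fixed, write α = 0.58s, β = 0.42s where s = α+β.
Need P(θ < 0.71) = 0.975 under Beta(0.58s, 0.42s). Normal approximation: (q−m)/√(m(1−m)/s) ≈ z_{0.975} = 1.96, so s ≈ 0.58·0.42·(1.96)²/(0.71−0.58)² = 55.4.
At s = 55.4: P(θ<0.71) ≈ 0.979. Adjusting to match 0.975 gives s ≈ 51.48.
So α = 0.58·51.48 ≈ 29.86, β = 0.42·51.48 ≈ 21.62.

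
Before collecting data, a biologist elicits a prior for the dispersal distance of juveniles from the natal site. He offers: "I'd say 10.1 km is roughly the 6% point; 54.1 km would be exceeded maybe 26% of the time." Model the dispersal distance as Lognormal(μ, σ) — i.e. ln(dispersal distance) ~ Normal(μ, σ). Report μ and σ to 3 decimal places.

If T ~ Lognormal(μ,σ) then ln T ~ Normal(μ,σ), so the p-quantile of ln T is μ + z_p·σ.
ln(10.1) = 2.313 and ln(54.1) = 3.991; z_{0.06} = -1.555, z_{0.74} = 0.6433.
σ = (3.991 − 2.313)/(0.6433 − (-1.555)) = 0.764.
μ = 2.313 − (-1.555)·0.764 = 3.500.

μ ≈ 3.500, σ ≈ 0.764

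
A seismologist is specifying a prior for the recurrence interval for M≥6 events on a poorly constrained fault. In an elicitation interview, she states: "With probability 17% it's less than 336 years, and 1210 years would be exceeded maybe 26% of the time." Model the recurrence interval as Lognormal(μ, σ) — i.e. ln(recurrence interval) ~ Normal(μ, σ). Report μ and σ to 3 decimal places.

μ ≈ 6.582, σ ≈ 0.802

If T ~ Lognormal(μ,σ) then ln T ~ Normal(μ,σ), so the p-quantile of ln T is μ + z_p·σ.
ln(336) = 5.817 and ln(1210) = 7.098; z_{0.17} = -0.9542, z_{0.74} = 0.6433.
σ = (7.098 − 5.817)/(0.6433 − (-0.9542)) = 0.802.
μ = 5.817 − (-0.9542)·0.802 = 6.582.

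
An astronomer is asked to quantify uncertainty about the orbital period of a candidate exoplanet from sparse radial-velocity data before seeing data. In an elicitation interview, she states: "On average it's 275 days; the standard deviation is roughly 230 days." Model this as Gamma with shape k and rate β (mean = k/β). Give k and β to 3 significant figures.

k ≈ 1.43, β ≈ 0.0052

For Gamma(k, rate β): mean = k/β, variance = k/β², so CV = 1/√k.
CV = SD/mean = 230/275 = 0.8364, hence k = 1/CV² = 1.43.
Then β = k/mean = 1.43/275 = 0.0052.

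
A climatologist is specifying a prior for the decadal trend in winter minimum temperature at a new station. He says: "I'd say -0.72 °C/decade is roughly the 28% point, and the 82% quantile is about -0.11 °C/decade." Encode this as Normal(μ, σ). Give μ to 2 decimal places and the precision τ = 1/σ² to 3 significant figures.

μ = -0.48, τ = 6.03

The p-quantile of Normal(μ,σ) is μ + z_p·σ, with z_{0.28} = -0.5828 and z_{0.82} = 0.9154.
Eliminate σ: μ = (z₂·x₁ − z₁·x₂)/(z₂ − z₁) = (0.9154·-0.72 − (-0.5828)·-0.11)/1.498 = -0.48.
Then σ = (x₂ − x₁)/(z₂ − z₁) = (-0.11 − -0.72)/1.498 = 0.41.
Precision τ = 1/σ² = 1/0.4072² = 6.03.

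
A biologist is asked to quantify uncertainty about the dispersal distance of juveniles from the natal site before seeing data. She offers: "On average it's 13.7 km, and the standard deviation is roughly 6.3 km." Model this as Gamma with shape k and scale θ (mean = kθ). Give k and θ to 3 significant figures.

k ≈ 4.73, θ ≈ 2.9

For Gamma(k, scale θ): mean = kθ, variance = kθ², so CV = 1/√k.
CV = SD/mean = 6.3/13.7 = 0.4599, hence k = 1/CV² = 4.73.
Then θ = mean/k = 13.7/4.73 = 2.9.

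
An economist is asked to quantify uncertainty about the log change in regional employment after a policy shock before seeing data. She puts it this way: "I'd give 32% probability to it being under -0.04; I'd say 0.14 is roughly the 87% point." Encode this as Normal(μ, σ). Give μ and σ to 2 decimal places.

μ = 0.01, σ = 0.11

For Normal(μ,σ), the p-quantile is μ + z_p·σ. Here z_{0.32} = -0.4677, z_{0.87} = 1.126.
So -0.04 = μ − 0.4677σ and 0.14 = μ + 1.126σ.
Subtracting: σ = (0.14 − -0.04)/(1.126 − (-0.4677)) = 0.11.
Then μ = -0.04 − (-0.4677)·0.11 = 0.01.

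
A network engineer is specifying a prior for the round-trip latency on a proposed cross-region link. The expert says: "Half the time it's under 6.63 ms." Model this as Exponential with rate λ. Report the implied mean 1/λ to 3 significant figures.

mean ≈ 9.57 ms

Exponential median = ln 2 / λ, so λ = ln 2 / 6.63 = 0.105.
Mean = 1/λ = 9.57 ms.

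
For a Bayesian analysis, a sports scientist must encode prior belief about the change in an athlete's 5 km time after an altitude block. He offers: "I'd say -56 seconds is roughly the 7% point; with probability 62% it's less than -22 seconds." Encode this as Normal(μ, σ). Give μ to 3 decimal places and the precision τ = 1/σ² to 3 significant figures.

The p-quantile of Normal(μ,σ) is μ + z_p·σ, with z_{0.07} = -1.476 and z_{0.62} = 0.3055.
Eliminate σ: μ = (z₂·x₁ − z₁·x₂)/(z₂ − z₁) = (0.3055·-56 − (-1.476)·-22)/1.781 = -27.831.
Then σ = (x₂ − x₁)/(z₂ − z₁) = (-22 − -56)/1.781 = 19.087.
Precision τ = 1/σ² = 1/19.09² = 0.00274.

μ = -27.831, τ = 0.00274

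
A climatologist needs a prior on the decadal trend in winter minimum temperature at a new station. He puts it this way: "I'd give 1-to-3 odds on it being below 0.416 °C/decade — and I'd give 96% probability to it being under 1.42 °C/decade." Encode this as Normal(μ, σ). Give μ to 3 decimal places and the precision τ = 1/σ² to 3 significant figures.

μ = 0.695, τ = 5.83

For Normal(μ,σ), the p-quantile is μ + z_p·σ. Here z_{0.25} = -0.6745, z_{0.96} = 1.751.
So 0.416 = μ − 0.6745σ and 1.42 = μ + 1.751σ.
Subtracting: σ = (1.42 − 0.416)/(1.751 − (-0.6745)) = 0.414.
Then μ = 0.416 − (-0.6745)·0.414 = 0.695.
Precision τ = 1/σ² = 1/0.414² = 5.83.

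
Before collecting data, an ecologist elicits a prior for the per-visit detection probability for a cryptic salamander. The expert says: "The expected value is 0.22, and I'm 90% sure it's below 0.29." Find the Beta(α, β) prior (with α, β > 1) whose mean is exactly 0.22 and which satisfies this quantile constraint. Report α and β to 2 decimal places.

α ≈ 13.23, β ≈ 46.91

With mean 0.22 fixed, write α = 0.22s, β = 0.78s where s = α+β.
Need P(θ < 0.29) = 0.9 under Beta(0.22s, 0.78s). Normal approximation: (q−m)/√(m(1−m)/s) ≈ z_{0.9} = 1.28, so s ≈ 0.22·0.78·(1.28)²/(0.29−0.22)² = 57.5.
At s = 57.5: P(θ<0.29) ≈ 0.895. Adjusting to match 0.9 gives s ≈ 60.14.
So α = 0.22·60.14 ≈ 13.23, β = 0.78·60.14 ≈ 46.91.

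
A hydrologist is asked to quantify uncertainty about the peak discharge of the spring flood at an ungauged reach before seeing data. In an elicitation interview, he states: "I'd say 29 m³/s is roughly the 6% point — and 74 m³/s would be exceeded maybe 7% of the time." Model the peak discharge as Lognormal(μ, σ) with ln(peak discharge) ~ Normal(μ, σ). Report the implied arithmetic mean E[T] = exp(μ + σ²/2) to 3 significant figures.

E[T] ≈ 49.2 m³/s

If T ~ Lognormal(μ,σ) then ln T ~ Normal(μ,σ), so the p-quantile of ln T is μ + z_p·σ.
ln(29) = 3.367 and ln(74) = 4.304; z_{0.06} = -1.555, z_{0.93} = 1.476.
σ = (4.304 − 3.367)/(1.476 − (-1.555)) = 0.309.
μ = 3.367 − (-1.555)·0.309 = 3.848.
E[T] = exp(μ + σ²/2) = exp(3.848 + 0.0478) = 49.2 m³/s.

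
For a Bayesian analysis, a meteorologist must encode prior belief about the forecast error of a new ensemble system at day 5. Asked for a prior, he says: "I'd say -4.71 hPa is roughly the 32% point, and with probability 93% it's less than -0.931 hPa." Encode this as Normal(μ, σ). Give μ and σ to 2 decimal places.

μ = -3.80, σ = 1.94

For Normal(μ,σ), the p-quantile is μ + z_p·σ. Here z_{0.32} = -0.4677, z_{0.93} = 1.476.
So -4.71 = μ − 0.4677σ and -0.931 = μ + 1.476σ.
Subtracting: σ = (-0.931 − -4.71)/(1.476 − (-0.4677)) = 1.94.
Then μ = -4.71 − (-0.4677)·1.94 = -3.80.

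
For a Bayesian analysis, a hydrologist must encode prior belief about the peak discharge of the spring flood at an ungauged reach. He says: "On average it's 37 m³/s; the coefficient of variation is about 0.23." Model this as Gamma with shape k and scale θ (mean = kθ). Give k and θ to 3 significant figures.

For Gamma(k, scale θ): mean = kθ, variance = kθ², so CV = 1/√k.
CV = 0.23, hence k = 1/CV² = 18.9.
Then θ = mean/k = 37/18.9 = 1.96.

k ≈ 18.9, θ ≈ 1.96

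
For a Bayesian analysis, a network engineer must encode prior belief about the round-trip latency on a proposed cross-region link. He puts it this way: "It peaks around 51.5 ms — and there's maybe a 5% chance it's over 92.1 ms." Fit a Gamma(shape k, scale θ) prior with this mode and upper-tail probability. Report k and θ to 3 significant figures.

k ≈ 9.25, θ ≈ 6.24

Gamma(k,θ) with k>1 has mode (k−1)θ, so θ = 51.5/(k−1).
Need P(X < 92.1) = 0.95 with θ tied to k this way. Start at k = 2, θ = 51.5: P(X<92.1) ≈ 0.534.
Too low — raise k to concentrate. Iterating converges to k ≈ 9.25.
Then θ = 51.5/(9.25−1) ≈ 6.24.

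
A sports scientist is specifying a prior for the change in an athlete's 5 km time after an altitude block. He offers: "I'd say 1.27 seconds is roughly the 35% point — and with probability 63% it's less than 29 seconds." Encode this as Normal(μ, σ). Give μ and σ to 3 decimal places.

μ = 16.169, σ = 38.666

The p-quantile of Normal(μ,σ) is μ + z_p·σ, with z_{0.35} = -0.3853 and z_{0.63} = 0.3319.
Eliminate σ: μ = (z₂·x₁ − z₁·x₂)/(z₂ − z₁) = (0.3319·1.27 − (-0.3853)·29)/0.7172 = 16.169.
Then σ = (x₂ − x₁)/(z₂ − z₁) = (29 − 1.27)/0.7172 = 38.666.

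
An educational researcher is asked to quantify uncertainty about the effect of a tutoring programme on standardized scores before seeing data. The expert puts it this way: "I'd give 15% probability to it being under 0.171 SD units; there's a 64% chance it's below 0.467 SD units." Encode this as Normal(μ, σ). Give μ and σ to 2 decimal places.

μ = 0.39, σ = 0.21

The p-quantile of Normal(μ,σ) is μ + z_p·σ, with z_{0.15} = -1.036 and z_{0.64} = 0.3585.
Eliminate σ: μ = (z₂·x₁ − z₁·x₂)/(z₂ − z₁) = (0.3585·0.171 − (-1.036)·0.467)/1.395 = 0.39.
Then σ = (x₂ − x₁)/(z₂ − z₁) = (0.467 − 0.171)/1.395 = 0.21.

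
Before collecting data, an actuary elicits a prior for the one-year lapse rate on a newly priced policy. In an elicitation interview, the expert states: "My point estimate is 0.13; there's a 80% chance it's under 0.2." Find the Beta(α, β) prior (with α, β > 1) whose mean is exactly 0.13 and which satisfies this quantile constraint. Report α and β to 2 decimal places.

α ≈ 1.62, β ≈ 10.82

With mean 0.13 fixed, write α = 0.13s, β = 0.87s where s = α+β.
Need P(θ < 0.2) = 0.8 under Beta(0.13s, 0.87s). Normal approximation: (q−m)/√(m(1−m)/s) ≈ z_{0.8} = 0.842, so s ≈ 0.13·0.87·(0.842)²/(0.2−0.13)² = 16.3.
At s = 16.3: P(θ<0.2) ≈ 0.819. Adjusting to match 0.8 gives s ≈ 12.44.
So α = 0.13·12.44 ≈ 1.62, β = 0.87·12.44 ≈ 10.82.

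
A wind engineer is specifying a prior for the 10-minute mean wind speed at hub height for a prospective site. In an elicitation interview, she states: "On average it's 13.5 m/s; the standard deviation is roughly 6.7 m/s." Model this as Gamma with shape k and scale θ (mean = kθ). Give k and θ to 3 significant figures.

k ≈ 4.06, θ ≈ 3.33

For Gamma(k, scale θ): mean = kθ, variance = kθ², so CV = 1/√k.
CV = SD/mean = 6.7/13.5 = 0.4963, hence k = 1/CV² = 4.06.
Then θ = mean/k = 13.5/4.06 = 3.33.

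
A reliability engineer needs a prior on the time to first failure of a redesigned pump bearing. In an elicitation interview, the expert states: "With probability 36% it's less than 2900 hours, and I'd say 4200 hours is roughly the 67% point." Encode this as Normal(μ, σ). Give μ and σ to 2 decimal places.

The p-quantile of Normal(μ,σ) is μ + z_p·σ, with z_{0.36} = -0.3585 and z_{0.67} = 0.4399.
Eliminate σ: μ = (z₂·x₁ − z₁·x₂)/(z₂ − z₁) = (0.4399·2900 − (-0.3585)·4200)/0.7984 = 3483.68.
Then σ = (x₂ − x₁)/(z₂ − z₁) = (4200 − 2900)/0.7984 = 1628.31.

μ = 3483.68, σ = 1628.31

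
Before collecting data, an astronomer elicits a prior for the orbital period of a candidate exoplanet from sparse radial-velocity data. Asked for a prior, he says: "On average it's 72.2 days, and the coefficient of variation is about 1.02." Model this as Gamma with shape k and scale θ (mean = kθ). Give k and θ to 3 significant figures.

k ≈ 0.961, θ ≈ 75.1

For Gamma(k, scale θ): mean = kθ, variance = kθ², so CV = 1/√k.
CV = 1.02, hence k = 1/CV² = 0.961.
Then θ = mean/k = 72.2/0.961 = 75.1.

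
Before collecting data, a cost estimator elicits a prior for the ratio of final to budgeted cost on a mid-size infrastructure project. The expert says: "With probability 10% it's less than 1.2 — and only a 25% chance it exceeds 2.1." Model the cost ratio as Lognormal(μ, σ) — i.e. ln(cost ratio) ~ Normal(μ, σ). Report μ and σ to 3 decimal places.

If T ~ Lognormal(μ,σ) then ln T ~ Normal(μ,σ), so the p-quantile of ln T is μ + z_p·σ.
ln(1.2) = 0.1823 and ln(2.1) = 0.7419; z_{0.1} = -1.282, z_{0.75} = 0.6745.
σ = (0.7419 − 0.1823)/(0.6745 − (-1.282)) = 0.286.
μ = 0.1823 − (-1.282)·0.286 = 0.549.

μ ≈ 0.549, σ ≈ 0.286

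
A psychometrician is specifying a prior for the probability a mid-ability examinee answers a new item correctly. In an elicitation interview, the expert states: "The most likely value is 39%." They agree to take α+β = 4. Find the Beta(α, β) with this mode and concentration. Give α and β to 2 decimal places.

α = 1.78, β = 2.22

For α,β > 1 the Beta mode is (α−1)/(α+β−2). With α+β = 4, the mode is (α−1)/2.
Set (α−1)/2 = 0.39 → α = 1 + 0.39·2 = 1.78.
β = 4 − α = 2.22.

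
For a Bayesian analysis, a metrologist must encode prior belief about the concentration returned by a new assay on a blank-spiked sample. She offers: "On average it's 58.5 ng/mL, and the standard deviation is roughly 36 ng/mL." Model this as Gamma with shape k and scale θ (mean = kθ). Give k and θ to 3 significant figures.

k ≈ 2.64, θ ≈ 22.2

For Gamma(k, scale θ): mean = kθ, variance = kθ², so CV = 1/√k.
CV = SD/mean = 36/58.5 = 0.6154, hence k = 1/CV² = 2.64.
Then θ = mean/k = 58.5/2.64 = 22.2.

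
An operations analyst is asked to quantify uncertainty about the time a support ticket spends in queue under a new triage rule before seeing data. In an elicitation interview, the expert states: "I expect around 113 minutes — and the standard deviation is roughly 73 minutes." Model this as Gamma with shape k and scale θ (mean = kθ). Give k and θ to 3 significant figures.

k ≈ 2.4, θ ≈ 47.2

For Gamma(k, scale θ): mean = kθ, variance = kθ², so CV = 1/√k.
CV = SD/mean = 73/113 = 0.646, hence k = 1/CV² = 2.4.
Then θ = mean/k = 113/2.4 = 47.2.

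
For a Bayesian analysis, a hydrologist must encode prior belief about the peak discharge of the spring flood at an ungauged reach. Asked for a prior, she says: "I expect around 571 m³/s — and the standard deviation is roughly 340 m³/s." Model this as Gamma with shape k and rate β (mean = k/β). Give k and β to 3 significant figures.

k ≈ 2.82, β ≈ 0.00494

For Gamma(k, rate β): mean = k/β, variance = k/β², so CV = 1/√k.
CV = SD/mean = 340/571 = 0.5954, hence k = 1/CV² = 2.82.
Then β = k/mean = 2.82/571 = 0.00494.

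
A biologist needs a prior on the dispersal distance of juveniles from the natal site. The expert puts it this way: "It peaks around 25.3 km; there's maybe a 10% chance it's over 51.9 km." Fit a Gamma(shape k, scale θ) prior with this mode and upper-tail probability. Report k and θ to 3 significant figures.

k ≈ 4.72, θ ≈ 6.8

Gamma(k,θ) with k>1 has mode (k−1)θ, so θ = 25.3/(k−1).
Need P(X < 51.9) = 0.9 with θ tied to k this way. Start at k = 2, θ = 25.3: P(X<51.9) ≈ 0.608.
Too low — raise k to concentrate. Iterating converges to k ≈ 4.72.
Then θ = 25.3/(4.72−1) ≈ 6.8.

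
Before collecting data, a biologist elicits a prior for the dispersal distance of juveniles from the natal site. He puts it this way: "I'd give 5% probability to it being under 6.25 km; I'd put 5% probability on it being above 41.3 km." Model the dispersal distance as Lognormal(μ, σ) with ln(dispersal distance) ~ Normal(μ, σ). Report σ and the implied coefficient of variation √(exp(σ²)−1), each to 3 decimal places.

If T ~ Lognormal(μ,σ) then ln T ~ Normal(μ,σ), so the p-quantile of ln T is μ + z_p·σ.
ln(6.25) = 1.833 and ln(41.3) = 3.721; z_{0.05} = -1.645, z_{0.95} = 1.645.
σ = (3.721 − 1.833)/(1.645 − (-1.645)) = 0.574.
μ = 1.833 − (-1.645)·0.574 = 2.777.
CV = √(exp(σ²)−1) = √(exp(0.3295)−1) = 0.625.

σ ≈ 0.574, CV ≈ 0.625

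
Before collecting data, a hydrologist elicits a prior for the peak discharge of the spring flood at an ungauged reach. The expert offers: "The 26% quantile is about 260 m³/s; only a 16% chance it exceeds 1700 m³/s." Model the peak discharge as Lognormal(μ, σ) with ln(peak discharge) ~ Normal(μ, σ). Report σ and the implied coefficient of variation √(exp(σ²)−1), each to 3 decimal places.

σ ≈ 1.146, CV ≈ 1.650

If T ~ Lognormal(μ,σ) then ln T ~ Normal(μ,σ), so the p-quantile of ln T is μ + z_p·σ.
ln(260) = 5.561 and ln(1700) = 7.438; z_{0.26} = -0.6433, z_{0.84} = 0.9945.
σ = (7.438 − 5.561)/(0.9945 − (-0.6433)) = 1.146.
μ = 5.561 − (-0.6433)·1.146 = 6.298.
CV = √(exp(σ²)−1) = √(exp(1.3144)−1) = 1.650.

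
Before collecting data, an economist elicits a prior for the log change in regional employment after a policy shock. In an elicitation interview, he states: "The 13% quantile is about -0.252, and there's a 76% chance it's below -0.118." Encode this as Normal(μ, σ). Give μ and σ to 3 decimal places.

The p-quantile of Normal(μ,σ) is μ + z_p·σ, with z_{0.13} = -1.126 and z_{0.76} = 0.7063.
Eliminate σ: μ = (z₂·x₁ − z₁·x₂)/(z₂ − z₁) = (0.7063·-0.252 − (-1.126)·-0.118)/1.833 = -0.170.
Then σ = (x₂ − x₁)/(z₂ − z₁) = (-0.118 − -0.252)/1.833 = 0.073.

μ = -0.170, σ = 0.073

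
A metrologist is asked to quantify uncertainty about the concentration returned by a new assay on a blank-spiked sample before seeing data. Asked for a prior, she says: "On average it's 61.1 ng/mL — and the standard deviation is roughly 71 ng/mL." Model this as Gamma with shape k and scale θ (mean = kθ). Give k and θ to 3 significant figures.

For Gamma(k, scale θ): mean = kθ, variance = kθ², so CV = 1/√k.
CV = SD/mean = 71/61.1 = 1.162, hence k = 1/CV² = 0.741.
Then θ = mean/k = 61.1/0.741 = 82.5.

k ≈ 0.741, θ ≈ 82.5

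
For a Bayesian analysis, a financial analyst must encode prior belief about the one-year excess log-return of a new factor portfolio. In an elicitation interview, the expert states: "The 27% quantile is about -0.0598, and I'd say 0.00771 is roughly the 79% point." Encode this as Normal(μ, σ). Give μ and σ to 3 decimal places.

μ = -0.031, σ = 0.048

The p-quantile of Normal(μ,σ) is μ + z_p·σ, with z_{0.27} = -0.6128 and z_{0.79} = 0.8064.
Eliminate σ: μ = (z₂·x₁ − z₁·x₂)/(z₂ − z₁) = (0.8064·-0.0598 − (-0.6128)·0.00771)/1.419 = -0.031.
Then σ = (x₂ − x₁)/(z₂ − z₁) = (0.00771 − -0.0598)/1.419 = 0.048.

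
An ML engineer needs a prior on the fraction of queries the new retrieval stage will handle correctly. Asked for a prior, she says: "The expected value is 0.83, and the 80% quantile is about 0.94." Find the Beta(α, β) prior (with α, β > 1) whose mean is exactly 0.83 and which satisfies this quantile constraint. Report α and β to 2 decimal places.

α ≈ 6.69, β ≈ 1.37

With mean 0.83 fixed, write α = 0.83s, β = 0.17s where s = α+β.
Need P(θ < 0.94) = 0.8 under Beta(0.83s, 0.17s). Normal approximation: (q−m)/√(m(1−m)/s) ≈ z_{0.8} = 0.842, so s ≈ 0.83·0.17·(0.842)²/(0.94−0.83)² = 8.3.
At s = 8.3: P(θ<0.94) ≈ 0.805. Adjusting to match 0.8 gives s ≈ 8.06.
So α = 0.83·8.06 ≈ 6.69, β = 0.17·8.06 ≈ 1.37.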